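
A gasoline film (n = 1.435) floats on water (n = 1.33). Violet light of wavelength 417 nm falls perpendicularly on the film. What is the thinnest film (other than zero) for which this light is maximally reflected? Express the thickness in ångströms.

Top surface (1.0 → 1.435): reflection off a higher-index medium gives a half-wave phase shift.
At the lower boundary (n = 1.435 to n = 1.33) the reflected ray undergoes no phase shift.
The two reflections differ by half a wavelength.
For bright reflection here: 2 n t = (m + ½) λ.
Minimum at m = 0: t = λ / (4 n) = 417 / (4 × 1.435) = 72.6 nm.

726 Å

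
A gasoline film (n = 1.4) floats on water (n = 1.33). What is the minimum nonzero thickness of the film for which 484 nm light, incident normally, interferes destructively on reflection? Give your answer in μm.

0.173 μm

Ray reflecting at the top interface goes from n = 1.0 toward n = 1.4: a half-wave phase shift.
At the lower boundary (n = 1.4 to n = 1.33) the reflected ray undergoes no phase shift.
Net: one phase inversion between the two reflected rays.
With one net inversion, destructive interference in reflection requires 2 n t = m λ.
Minimum nonzero at m = 1: t = λ / (2 n) = 484 / (2 × 1.4) = 173 nm.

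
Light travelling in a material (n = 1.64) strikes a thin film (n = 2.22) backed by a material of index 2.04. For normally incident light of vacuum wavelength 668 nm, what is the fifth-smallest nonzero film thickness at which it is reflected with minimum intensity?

Top surface (1.64 → 2.22): reflection off a higher-index medium gives a half-wave phase shift.
At the lower boundary (n = 2.22 to n = 2.04) the reflected ray undergoes no phase shift.
Net: one phase inversion between the two reflected rays.
So the condition for destructive reflection is 2 n t = m λ.
The fifth-smallest nonzero thickness corresponds to m = 5: t = m λ / (2 n) = 5.00 × 668 / (2 × 2.22) = 752 nm.

752 nm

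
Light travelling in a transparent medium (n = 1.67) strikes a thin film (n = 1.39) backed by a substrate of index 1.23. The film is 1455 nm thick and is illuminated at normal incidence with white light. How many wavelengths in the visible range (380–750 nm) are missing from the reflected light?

At the upper boundary (n = 1.67 to n = 1.39) the reflected ray undergoes no phase shift.
At the lower boundary (n = 1.39 to n = 1.23) the reflected ray undergoes no phase shift.
The two reflections carry the same phase change, so no net offset.
So the condition for destructive reflection is 2 n t = (m + ½) λ.
λ = 2 n t / (m + ½) = 4045 / (m + ½) nm.
m=4: 899 nm (IR); m=5: 735 nm (visible); m=6: 622 nm (visible); m=7: 539 nm (visible); m=8: 476 nm (visible); m=9: 426 nm (visible); m=10: 385 nm (visible); m=11: 352 nm (UV).

6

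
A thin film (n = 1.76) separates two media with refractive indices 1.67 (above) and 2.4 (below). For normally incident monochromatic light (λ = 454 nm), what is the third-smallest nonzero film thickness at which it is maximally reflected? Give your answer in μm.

0.387 μm

Top surface (1.67 → 1.76): reflection off a higher-index medium gives a half-wave phase shift.
Ray reflecting at the bottom interface goes from n = 1.76 toward n = 2.4: a half-wave phase shift.
Zero or two π shifts → no net half-wave offset.
So the condition for constructive reflection is 2 n t = m λ.
The third-smallest nonzero thickness corresponds to m = 3: t = m λ / (2 n) = 3.00 × 454 / (2 × 1.76) = 387 nm.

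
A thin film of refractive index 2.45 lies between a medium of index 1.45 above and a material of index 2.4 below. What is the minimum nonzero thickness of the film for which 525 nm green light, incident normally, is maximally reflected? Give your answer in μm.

At the upper boundary (n = 1.45 to n = 2.45) the reflected ray undergoes a half-wave phase shift.
At the lower boundary (n = 2.45 to n = 2.4) the reflected ray undergoes no phase shift.
Exactly one π shift → a net half-wave offset.
So the condition for constructive reflection is 2 n t = (m + ½) λ.
Minimum at m = 0: t = λ / (4 n) = 525 / (4 × 2.45) = 53.6 nm.

0.0536 μm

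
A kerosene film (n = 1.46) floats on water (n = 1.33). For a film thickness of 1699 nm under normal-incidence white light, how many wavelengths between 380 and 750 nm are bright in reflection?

6

Ray reflecting at the top interface goes from n = 1.0 toward n = 1.46: a half-wave phase shift.
Ray reflecting at the bottom interface goes from n = 1.46 toward n = 1.33: no phase shift.
Exactly one π shift → a net half-wave offset.
With one net inversion, constructive interference in reflection requires 2 n t = (m + ½) λ.
λ = 2 n t / (m + ½) = 4961 / (m + ½) nm.
m=6: 763 nm (IR); m=7: 661 nm (visible); m=8: 584 nm (visible); m=9: 522 nm (visible); m=10: 472 nm (visible); m=11: 431 nm (visible); m=12: 397 nm (visible); m=13: 367 nm (UV).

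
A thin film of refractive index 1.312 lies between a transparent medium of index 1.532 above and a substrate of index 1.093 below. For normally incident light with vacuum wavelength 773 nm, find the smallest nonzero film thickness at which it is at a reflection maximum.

Ray reflecting at the top interface goes from n = 1.532 toward n = 1.312: no phase shift.
At the lower boundary (n = 1.312 to n = 1.093) the reflected ray undergoes no phase shift.
Net: no relative phase inversion (both shifts match).
For strong reflection here: 2 n t = m λ.
Minimum nonzero at m = 1: t = λ / (2 n) = 773 / (2 × 1.312) = 295 nm.

295 nm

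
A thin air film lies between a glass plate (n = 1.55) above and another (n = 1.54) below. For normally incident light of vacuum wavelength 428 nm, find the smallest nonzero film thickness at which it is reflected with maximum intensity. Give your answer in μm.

0.107 μm

Top surface (1.55 → 1.0): reflection off a lower-index medium gives no phase shift.
Bottom surface (1.0 → 1.54): reflection off a higher-index medium gives a half-wave phase shift.
The two reflections differ by half a wavelength.
With one net inversion, constructive interference in reflection requires 2 n t = (m + ½) λ.
Minimum at m = 0: t = λ / (4 n) = 428 / (4 × 1.0) = 107 nm.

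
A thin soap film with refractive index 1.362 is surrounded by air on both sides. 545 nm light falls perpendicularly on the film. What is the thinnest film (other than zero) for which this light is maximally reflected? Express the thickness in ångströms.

Ray reflecting at the top interface goes from n = 1.0 toward n = 1.362: a half-wave phase shift.
Bottom surface (1.362 → 1.0): reflection off a lower-index medium gives no phase shift.
The two reflections differ by half a wavelength.
With one net inversion, constructive interference in reflection requires 2 n t = (m + ½) λ.
Minimum at m = 0: t = λ / (4 n) = 545 / (4 × 1.362) = 100 nm.

1000 Å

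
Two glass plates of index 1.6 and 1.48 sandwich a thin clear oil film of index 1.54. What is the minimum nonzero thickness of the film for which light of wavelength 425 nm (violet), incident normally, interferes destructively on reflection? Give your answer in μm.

0.0690 μm

At the upper boundary (n = 1.6 to n = 1.54) the reflected ray undergoes no phase shift.
Ray reflecting at the bottom interface goes from n = 1.54 toward n = 1.48: no phase shift.
The two reflections carry the same phase change, so no net offset.
For minimum reflection here: 2 n t = (m + ½) λ.
Minimum at m = 0: t = λ / (4 n) = 425 / (4 × 1.54) = 69.0 nm.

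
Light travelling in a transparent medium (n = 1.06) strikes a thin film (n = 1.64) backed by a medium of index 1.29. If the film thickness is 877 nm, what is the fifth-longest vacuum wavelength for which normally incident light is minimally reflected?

575 nm

Top surface (1.06 → 1.64): reflection off a higher-index medium gives a half-wave phase shift.
At the lower boundary (n = 1.64 to n = 1.29) the reflected ray undergoes no phase shift.
Net: one phase inversion between the two reflected rays.
With one net inversion, destructive interference in reflection requires 2 n t = m λ.
λ = 2 n t / m. The fifth-longest wavelength is m = 5: λ = 2 × 1.64 × 877 / 5.00 = 575 nm.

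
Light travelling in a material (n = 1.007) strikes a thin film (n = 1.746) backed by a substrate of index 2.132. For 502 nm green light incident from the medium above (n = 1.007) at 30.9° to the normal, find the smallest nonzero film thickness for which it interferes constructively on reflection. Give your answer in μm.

At the upper boundary (n = 1.007 to n = 1.746) the reflected ray undergoes a half-wave phase shift.
At the lower boundary (n = 1.746 to n = 2.132) the reflected ray undergoes a half-wave phase shift.
Zero or two π shifts → no net half-wave offset.
With no net inversion, constructive interference in reflection requires 2 n t cos θ_r = m λ.
Snell's law: 1.007 sin 30.9° = 1.746 sin θ_r → sin θ_r = 0.296, cos θ_r = 0.955.
Minimum nonzero at m = 1: t = λ / (2 n cos θ_r) = 502 / (2 × 1.746 × 0.955) = 151 nm.

0.151 μm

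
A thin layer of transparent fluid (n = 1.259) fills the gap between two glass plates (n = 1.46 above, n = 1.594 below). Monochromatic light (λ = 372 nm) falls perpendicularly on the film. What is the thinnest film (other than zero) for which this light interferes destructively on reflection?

148 nm

Top surface (1.46 → 1.259): reflection off a lower-index medium gives no phase shift.
At the lower boundary (n = 1.259 to n = 1.594) the reflected ray undergoes a half-wave phase shift.
Net: one phase inversion between the two reflected rays.
With one net inversion, destructive interference in reflection requires 2 n t = m λ.
Minimum nonzero at m = 1: t = λ / (2 n) = 372 / (2 × 1.259) = 148 nm.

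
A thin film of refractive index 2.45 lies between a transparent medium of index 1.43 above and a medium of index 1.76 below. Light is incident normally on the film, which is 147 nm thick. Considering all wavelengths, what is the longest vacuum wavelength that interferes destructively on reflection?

Ray reflecting at the top interface goes from n = 1.43 toward n = 2.45: a half-wave phase shift.
Ray reflecting at the bottom interface goes from n = 2.45 toward n = 1.76: no phase shift.
Net: one phase inversion between the two reflected rays.
With one net inversion, destructive interference in reflection requires 2 n t = m λ.
λ = 2 n t / m. The longest wavelength is m = 1: λ = 2 × 2.45 × 147 / 1.00 = 720 nm.

720 nm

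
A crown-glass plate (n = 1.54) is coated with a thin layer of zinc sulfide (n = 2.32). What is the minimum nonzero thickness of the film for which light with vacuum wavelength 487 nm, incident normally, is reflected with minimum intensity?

105 nm

Ray reflecting at the top interface goes from n = 1.0 toward n = 2.32: a half-wave phase shift.
Ray reflecting at the bottom interface goes from n = 2.32 toward n = 1.54: no phase shift.
Net: one phase inversion between the two reflected rays.
For minimum reflection here: 2 n t = m λ.
Minimum nonzero at m = 1: t = λ / (2 n) = 487 / (2 × 2.32) = 105 nm.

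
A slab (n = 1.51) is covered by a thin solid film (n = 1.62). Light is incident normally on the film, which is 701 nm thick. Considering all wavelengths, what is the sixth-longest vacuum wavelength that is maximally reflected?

413 nm

At the upper boundary (n = 1.0 to n = 1.62) the reflected ray undergoes a half-wave phase shift.
Ray reflecting at the bottom interface goes from n = 1.62 toward n = 1.51: no phase shift.
Exactly one π shift → a net half-wave offset.
For bright reflection here: 2 n t = (m + ½) λ.
λ = 2 n t / (m + ½). The sixth-longest wavelength is m = 5: λ = 2 × 1.62 × 701 / 5.50 = 413 nm.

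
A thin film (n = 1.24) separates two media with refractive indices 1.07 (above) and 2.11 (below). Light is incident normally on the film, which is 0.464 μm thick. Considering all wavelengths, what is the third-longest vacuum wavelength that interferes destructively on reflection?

460 nm

Top surface (1.07 → 1.24): reflection off a higher-index medium gives a half-wave phase shift.
At the lower boundary (n = 1.24 to n = 2.11) the reflected ray undergoes a half-wave phase shift.
Net: no relative phase inversion (both shifts match).
For dark reflection here: 2 n t = (m + ½) λ.
λ = 2 n t / (m + ½). The third-longest wavelength is m = 2: λ = 2 × 1.24 × 464 / 2.50 = 460 nm.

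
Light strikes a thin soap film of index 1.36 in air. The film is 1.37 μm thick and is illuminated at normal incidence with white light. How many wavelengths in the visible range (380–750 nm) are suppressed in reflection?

Top surface (1.0 → 1.36): reflection off a higher-index medium gives a half-wave phase shift.
Ray reflecting at the bottom interface goes from n = 1.36 toward n = 1.0: no phase shift.
The two reflections differ by half a wavelength.
With one net inversion, destructive interference in reflection requires 2 n t = m λ.
λ = 2 n t / m = 3726 / m nm.
m=4: 932 nm (IR); m=5: 745 nm (visible); m=6: 621 nm (visible); m=7: 532 nm (visible); m=8: 466 nm (visible); m=9: 414 nm (visible); m=10: 373 nm (UV).

5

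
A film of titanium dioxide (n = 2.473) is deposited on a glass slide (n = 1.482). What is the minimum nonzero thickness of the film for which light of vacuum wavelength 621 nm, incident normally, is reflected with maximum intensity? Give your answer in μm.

Top surface (1.0 → 2.473): reflection off a higher-index medium gives a half-wave phase shift.
At the lower boundary (n = 2.473 to n = 1.482) the reflected ray undergoes no phase shift.
Exactly one π shift → a net half-wave offset.
So the condition for constructive reflection is 2 n t = (m + ½) λ.
Minimum at m = 0: t = λ / (4 n) = 621 / (4 × 2.473) = 62.8 nm.

0.0628 μm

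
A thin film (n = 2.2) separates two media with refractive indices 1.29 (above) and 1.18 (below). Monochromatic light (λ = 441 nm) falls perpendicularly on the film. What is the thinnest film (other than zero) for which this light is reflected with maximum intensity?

50.1 nm

Ray reflecting at the top interface goes from n = 1.29 toward n = 2.2: a half-wave phase shift.
At the lower boundary (n = 2.2 to n = 1.18) the reflected ray undergoes no phase shift.
Net: one phase inversion between the two reflected rays.
For maximum reflection here: 2 n t = (m + ½) λ.
Minimum at m = 0: t = λ / (4 n) = 441 / (4 × 2.2) = 50.1 nm.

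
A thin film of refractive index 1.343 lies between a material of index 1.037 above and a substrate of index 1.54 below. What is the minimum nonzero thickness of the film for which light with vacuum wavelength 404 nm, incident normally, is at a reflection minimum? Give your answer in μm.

0.0752 μm

At the upper boundary (n = 1.037 to n = 1.343) the reflected ray undergoes a half-wave phase shift.
Ray reflecting at the bottom interface goes from n = 1.343 toward n = 1.54: a half-wave phase shift.
Zero or two π shifts → no net half-wave offset.
So the condition for destructive reflection is 2 n t = (m + ½) λ.
Minimum at m = 0: t = λ / (4 n) = 404 / (4 × 1.343) = 75.2 nm.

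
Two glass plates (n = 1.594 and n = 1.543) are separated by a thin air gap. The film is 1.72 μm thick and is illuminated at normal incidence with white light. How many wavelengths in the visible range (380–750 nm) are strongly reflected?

4

Top surface (1.594 → 1.0): reflection off a lower-index medium gives no phase shift.
Ray reflecting at the bottom interface goes from n = 1.0 toward n = 1.543: a half-wave phase shift.
Exactly one π shift → a net half-wave offset.
For bright reflection here: 2 n t = (m + ½) λ.
λ = 2 n t / (m + ½) = 3440 / (m + ½) nm.
m=4: 764 nm (IR); m=5: 625 nm (visible); m=6: 529 nm (visible); m=7: 459 nm (visible); m=8: 405 nm (visible); m=9: 362 nm (UV).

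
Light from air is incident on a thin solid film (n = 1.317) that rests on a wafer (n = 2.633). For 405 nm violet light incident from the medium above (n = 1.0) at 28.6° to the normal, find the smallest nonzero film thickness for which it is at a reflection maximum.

Ray reflecting at the top interface goes from n = 1.0 toward n = 1.317: a half-wave phase shift.
At the lower boundary (n = 1.317 to n = 2.633) the reflected ray undergoes a half-wave phase shift.
The two reflections carry the same phase change, so no net offset.
With no net inversion, constructive interference in reflection requires 2 n t cos θ_r = m λ.
Snell's law: 1.0 sin 28.6° = 1.317 sin θ_r → sin θ_r = 0.363, cos θ_r = 0.932.
Minimum nonzero at m = 1: t = λ / (2 n cos θ_r) = 405 / (2 × 1.317 × 0.932) = 165 nm.

165 nm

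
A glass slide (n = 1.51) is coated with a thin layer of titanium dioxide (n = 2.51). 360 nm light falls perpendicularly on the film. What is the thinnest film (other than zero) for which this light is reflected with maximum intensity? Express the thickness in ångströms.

Top surface (1.0 → 2.51): reflection off a higher-index medium gives a half-wave phase shift.
Bottom surface (2.51 → 1.51): reflection off a lower-index medium gives no phase shift.
Exactly one π shift → a net half-wave offset.
For strong reflection here: 2 n t = (m + ½) λ.
Minimum at m = 0: t = λ / (4 n) = 360 / (4 × 2.51) = 35.9 nm.

359 Å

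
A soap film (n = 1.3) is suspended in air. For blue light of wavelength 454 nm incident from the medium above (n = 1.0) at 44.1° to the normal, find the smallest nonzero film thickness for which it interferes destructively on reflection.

At the upper boundary (n = 1.0 to n = 1.3) the reflected ray undergoes a half-wave phase shift.
Bottom surface (1.3 → 1.0): reflection off a lower-index medium gives no phase shift.
Net: one phase inversion between the two reflected rays.
So the condition for destructive reflection is 2 n t cos θ_r = m λ.
Snell's law: 1.0 sin 44.1° = 1.3 sin θ_r → sin θ_r = 0.535, cos θ_r = 0.845.
Minimum nonzero at m = 1: t = λ / (2 n cos θ_r) = 454 / (2 × 1.3 × 0.845) = 207 nm.

207 nm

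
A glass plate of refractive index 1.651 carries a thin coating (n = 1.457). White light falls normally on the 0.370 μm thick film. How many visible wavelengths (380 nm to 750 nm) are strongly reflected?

1

At the upper boundary (n = 1.0 to n = 1.457) the reflected ray undergoes a half-wave phase shift.
At the lower boundary (n = 1.457 to n = 1.651) the reflected ray undergoes a half-wave phase shift.
Net: no relative phase inversion (both shifts match).
So the condition for constructive reflection is 2 n t = m λ.
λ = 2 n t / m = 1078 / m nm.
m=1: 1078 nm (IR); m=2: 539 nm (visible); m=3: 359 nm (UV).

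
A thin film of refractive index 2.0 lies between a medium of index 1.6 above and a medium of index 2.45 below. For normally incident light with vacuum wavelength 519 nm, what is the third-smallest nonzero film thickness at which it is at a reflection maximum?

389 nm

Ray reflecting at the top interface goes from n = 1.6 toward n = 2.0: a half-wave phase shift.
Bottom surface (2.0 → 2.45): reflection off a higher-index medium gives a half-wave phase shift.
Net: no relative phase inversion (both shifts match).
For maximum reflection here: 2 n t = m λ.
The third-smallest nonzero thickness corresponds to m = 3: t = m λ / (2 n) = 3.00 × 519 / (2 × 2.0) = 389 nm.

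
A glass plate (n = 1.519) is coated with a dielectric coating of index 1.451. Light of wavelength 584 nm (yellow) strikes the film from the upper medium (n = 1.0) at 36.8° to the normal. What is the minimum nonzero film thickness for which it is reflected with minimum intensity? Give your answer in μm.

At the upper boundary (n = 1.0 to n = 1.451) the reflected ray undergoes a half-wave phase shift.
Ray reflecting at the bottom interface goes from n = 1.451 toward n = 1.519: a half-wave phase shift.
The two reflections carry the same phase change, so no net offset.
So the condition for destructive reflection is 2 n t cos θ_r = (m + ½) λ.
Snell's law: 1.0 sin 36.8° = 1.451 sin θ_r → sin θ_r = 0.413, cos θ_r = 0.911.
Minimum at m = 0: t = λ / (4 n cos θ_r) = 584 / (4 × 1.451 × 0.911) = 110 nm.

0.110 μm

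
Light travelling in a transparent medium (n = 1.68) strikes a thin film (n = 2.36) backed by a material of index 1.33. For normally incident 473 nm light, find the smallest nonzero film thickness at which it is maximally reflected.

50.1 nm

At the upper boundary (n = 1.68 to n = 2.36) the reflected ray undergoes a half-wave phase shift.
At the lower boundary (n = 2.36 to n = 1.33) the reflected ray undergoes no phase shift.
Exactly one π shift → a net half-wave offset.
So the condition for constructive reflection is 2 n t = (m + ½) λ.
Minimum at m = 0: t = λ / (4 n) = 473 / (4 × 2.36) = 50.1 nm.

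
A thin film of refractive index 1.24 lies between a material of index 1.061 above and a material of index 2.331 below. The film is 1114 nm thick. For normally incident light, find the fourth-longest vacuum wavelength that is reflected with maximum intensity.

Ray reflecting at the top interface goes from n = 1.061 toward n = 1.24: a half-wave phase shift.
Bottom surface (1.24 → 2.331): reflection off a higher-index medium gives a half-wave phase shift.
The two reflections carry the same phase change, so no net offset.
With no net inversion, constructive interference in reflection requires 2 n t = m λ.
λ = 2 n t / m. The fourth-longest wavelength is m = 4: λ = 2 × 1.24 × 1114 / 4.00 = 691 nm.

691 nm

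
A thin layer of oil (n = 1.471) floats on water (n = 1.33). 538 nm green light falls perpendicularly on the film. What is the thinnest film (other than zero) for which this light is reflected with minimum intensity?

At the upper boundary (n = 1.0 to n = 1.471) the reflected ray undergoes a half-wave phase shift.
At the lower boundary (n = 1.471 to n = 1.33) the reflected ray undergoes no phase shift.
Exactly one π shift → a net half-wave offset.
So the condition for destructive reflection is 2 n t = m λ.
Minimum nonzero at m = 1: t = λ / (2 n) = 538 / (2 × 1.471) = 183 nm.

183 nm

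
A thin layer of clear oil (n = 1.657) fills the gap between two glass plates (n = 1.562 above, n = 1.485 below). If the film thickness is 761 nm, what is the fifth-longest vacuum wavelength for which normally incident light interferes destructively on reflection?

504 nm

At the upper boundary (n = 1.562 to n = 1.657) the reflected ray undergoes a half-wave phase shift.
At the lower boundary (n = 1.657 to n = 1.485) the reflected ray undergoes no phase shift.
Net: one phase inversion between the two reflected rays.
With one net inversion, destructive interference in reflection requires 2 n t = m λ.
λ = 2 n t / m. The fifth-longest wavelength is m = 5: λ = 2 × 1.657 × 761 / 5.00 = 504 nm.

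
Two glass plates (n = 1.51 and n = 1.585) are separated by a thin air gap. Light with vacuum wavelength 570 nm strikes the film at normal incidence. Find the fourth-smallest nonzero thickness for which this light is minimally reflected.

At the upper boundary (n = 1.51 to n = 1.0) the reflected ray undergoes no phase shift.
Bottom surface (1.0 → 1.585): reflection off a higher-index medium gives a half-wave phase shift.
Exactly one π shift → a net half-wave offset.
So the condition for destructive reflection is 2 n t = m λ.
The fourth-smallest nonzero thickness corresponds to m = 4: t = m λ / (2 n) = 4.00 × 570 / (2 × 1.0) = 1140 nm.

1140 nm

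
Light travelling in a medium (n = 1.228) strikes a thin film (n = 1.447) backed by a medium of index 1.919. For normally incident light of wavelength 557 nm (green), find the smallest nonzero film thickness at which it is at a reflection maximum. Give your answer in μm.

0.192 μm

Ray reflecting at the top interface goes from n = 1.228 toward n = 1.447: a half-wave phase shift.
At the lower boundary (n = 1.447 to n = 1.919) the reflected ray undergoes a half-wave phase shift.
Net: no relative phase inversion (both shifts match).
For strong reflection here: 2 n t = m λ.
Minimum nonzero at m = 1: t = λ / (2 n) = 557 / (2 × 1.447) = 192 nm.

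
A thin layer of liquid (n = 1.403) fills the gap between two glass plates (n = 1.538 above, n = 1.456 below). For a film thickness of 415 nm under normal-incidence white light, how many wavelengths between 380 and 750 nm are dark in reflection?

Top surface (1.538 → 1.403): reflection off a lower-index medium gives no phase shift.
Ray reflecting at the bottom interface goes from n = 1.403 toward n = 1.456: a half-wave phase shift.
Exactly one π shift → a net half-wave offset.
With one net inversion, destructive interference in reflection requires 2 n t = m λ.
λ = 2 n t / m = 1164 / m nm.
m=1: 1164 nm (IR); m=2: 582 nm (visible); m=3: 388 nm (visible); m=4: 291 nm (UV).

2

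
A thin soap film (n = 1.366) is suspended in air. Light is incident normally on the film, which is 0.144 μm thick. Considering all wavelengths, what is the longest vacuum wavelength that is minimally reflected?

393 nm

Top surface (1.0 → 1.366): reflection off a higher-index medium gives a half-wave phase shift.
Bottom surface (1.366 → 1.0): reflection off a lower-index medium gives no phase shift.
Net: one phase inversion between the two reflected rays.
So the condition for destructive reflection is 2 n t = m λ.
λ = 2 n t / m. The longest wavelength is m = 1: λ = 2 × 1.366 × 144 / 1.00 = 393 nm.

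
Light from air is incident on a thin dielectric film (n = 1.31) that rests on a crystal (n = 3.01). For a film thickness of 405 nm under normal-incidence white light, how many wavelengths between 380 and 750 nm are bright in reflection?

1

Ray reflecting at the top interface goes from n = 1.0 toward n = 1.31: a half-wave phase shift.
Ray reflecting at the bottom interface goes from n = 1.31 toward n = 3.01: a half-wave phase shift.
Zero or two π shifts → no net half-wave offset.
For maximum reflection here: 2 n t = m λ.
λ = 2 n t / m = 1061 / m nm.
m=1: 1061 nm (IR); m=2: 531 nm (visible); m=3: 354 nm (UV).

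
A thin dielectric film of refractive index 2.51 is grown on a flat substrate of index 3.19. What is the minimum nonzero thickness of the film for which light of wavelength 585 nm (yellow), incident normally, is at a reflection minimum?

At the upper boundary (n = 1.0 to n = 2.51) the reflected ray undergoes a half-wave phase shift.
Ray reflecting at the bottom interface goes from n = 2.51 toward n = 3.19: a half-wave phase shift.
The two reflections carry the same phase change, so no net offset.
For dark reflection here: 2 n t = (m + ½) λ.
Minimum at m = 0: t = λ / (4 n) = 585 / (4 × 2.51) = 58.3 nm.

58.3 nm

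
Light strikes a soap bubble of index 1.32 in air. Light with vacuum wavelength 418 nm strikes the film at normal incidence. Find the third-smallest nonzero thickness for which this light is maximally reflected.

396 nm

Top surface (1.0 → 1.32): reflection off a higher-index medium gives a half-wave phase shift.
At the lower boundary (n = 1.32 to n = 1.0) the reflected ray undergoes no phase shift.
Exactly one π shift → a net half-wave offset.
With one net inversion, constructive interference in reflection requires 2 n t = (m + ½) λ.
The third-smallest nonzero thickness corresponds to m = 2: t = (m + ½) λ / (2 n) = 2.50 × 418 / (2 × 1.32) = 396 nm.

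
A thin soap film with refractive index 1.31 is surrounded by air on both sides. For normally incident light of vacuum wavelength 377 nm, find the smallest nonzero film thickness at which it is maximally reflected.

71.9 nm

Top surface (1.0 → 1.31): reflection off a higher-index medium gives a half-wave phase shift.
Bottom surface (1.31 → 1.0): reflection off a lower-index medium gives no phase shift.
Net: one phase inversion between the two reflected rays.
So the condition for constructive reflection is 2 n t = (m + ½) λ.
Minimum at m = 0: t = λ / (4 n) = 377 / (4 × 1.31) = 71.9 nm.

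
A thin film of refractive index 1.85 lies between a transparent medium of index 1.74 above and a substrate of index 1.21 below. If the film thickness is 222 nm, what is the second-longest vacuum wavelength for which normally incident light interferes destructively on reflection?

Top surface (1.74 → 1.85): reflection off a higher-index medium gives a half-wave phase shift.
Ray reflecting at the bottom interface goes from n = 1.85 toward n = 1.21: no phase shift.
Exactly one π shift → a net half-wave offset.
With one net inversion, destructive interference in reflection requires 2 n t = m λ.
λ = 2 n t / m. The second-longest wavelength is m = 2: λ = 2 × 1.85 × 222 / 2.00 = 411 nm.

411 nm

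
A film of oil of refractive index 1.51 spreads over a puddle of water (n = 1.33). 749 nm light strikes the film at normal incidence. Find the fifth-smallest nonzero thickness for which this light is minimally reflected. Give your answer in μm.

Top surface (1.0 → 1.51): reflection off a higher-index medium gives a half-wave phase shift.
At the lower boundary (n = 1.51 to n = 1.33) the reflected ray undergoes no phase shift.
The two reflections differ by half a wavelength.
So the condition for destructive reflection is 2 n t = m λ.
The fifth-smallest nonzero thickness corresponds to m = 5: t = m λ / (2 n) = 5.00 × 749 / (2 × 1.51) = 1240 nm.

1.24 μm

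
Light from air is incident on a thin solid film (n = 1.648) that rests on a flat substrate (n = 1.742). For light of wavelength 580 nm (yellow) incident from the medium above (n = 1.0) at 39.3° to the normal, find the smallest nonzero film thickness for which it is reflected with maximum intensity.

At the upper boundary (n = 1.0 to n = 1.648) the reflected ray undergoes a half-wave phase shift.
At the lower boundary (n = 1.648 to n = 1.742) the reflected ray undergoes a half-wave phase shift.
Net: no relative phase inversion (both shifts match).
For strong reflection here: 2 n t cos θ_r = m λ.
Snell's law: 1.0 sin 39.3° = 1.648 sin θ_r → sin θ_r = 0.384, cos θ_r = 0.923.
Minimum nonzero at m = 1: t = λ / (2 n cos θ_r) = 580 / (2 × 1.648 × 0.923) = 191 nm.

191 nm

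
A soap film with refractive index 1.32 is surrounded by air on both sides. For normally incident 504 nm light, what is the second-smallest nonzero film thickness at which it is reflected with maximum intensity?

286 nm

Ray reflecting at the top interface goes from n = 1.0 toward n = 1.32: a half-wave phase shift.
Ray reflecting at the bottom interface goes from n = 1.32 toward n = 1.0: no phase shift.
The two reflections differ by half a wavelength.
So the condition for constructive reflection is 2 n t = (m + ½) λ.
The second-smallest nonzero thickness corresponds to m = 1: t = (m + ½) λ / (2 n) = 1.50 × 504 / (2 × 1.32) = 286 nm.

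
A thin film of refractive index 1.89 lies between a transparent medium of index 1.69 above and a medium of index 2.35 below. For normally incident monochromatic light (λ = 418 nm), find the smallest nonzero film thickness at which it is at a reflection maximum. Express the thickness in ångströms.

1106 Å

Top surface (1.69 → 1.89): reflection off a higher-index medium gives a half-wave phase shift.
Ray reflecting at the bottom interface goes from n = 1.89 toward n = 2.35: a half-wave phase shift.
The two reflections carry the same phase change, so no net offset.
So the condition for constructive reflection is 2 n t = m λ.
Minimum nonzero at m = 1: t = λ / (2 n) = 418 / (2 × 1.89) = 111 nm.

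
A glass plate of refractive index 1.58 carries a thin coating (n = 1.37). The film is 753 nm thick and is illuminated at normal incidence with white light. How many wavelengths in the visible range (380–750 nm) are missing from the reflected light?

Top surface (1.0 → 1.37): reflection off a higher-index medium gives a half-wave phase shift.
Bottom surface (1.37 → 1.58): reflection off a higher-index medium gives a half-wave phase shift.
Zero or two π shifts → no net half-wave offset.
So the condition for destructive reflection is 2 n t = (m + ½) λ.
λ = 2 n t / (m + ½) = 2063 / (m + ½) nm.
m=2: 825 nm (IR); m=3: 589 nm (visible); m=4: 458 nm (visible); m=5: 375 nm (UV).

2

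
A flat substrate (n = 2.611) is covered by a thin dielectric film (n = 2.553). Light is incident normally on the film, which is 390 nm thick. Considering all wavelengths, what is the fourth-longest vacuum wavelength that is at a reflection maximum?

At the upper boundary (n = 1.0 to n = 2.553) the reflected ray undergoes a half-wave phase shift.
Ray reflecting at the bottom interface goes from n = 2.553 toward n = 2.611: a half-wave phase shift.
Zero or two π shifts → no net half-wave offset.
With no net inversion, constructive interference in reflection requires 2 n t = m λ.
λ = 2 n t / m. The fourth-longest wavelength is m = 4: λ = 2 × 2.553 × 390 / 4.00 = 498 nm.

498 nm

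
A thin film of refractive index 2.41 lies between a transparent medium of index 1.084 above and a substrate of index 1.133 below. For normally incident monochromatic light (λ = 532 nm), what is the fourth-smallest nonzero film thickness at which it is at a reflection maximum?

Top surface (1.084 → 2.41): reflection off a higher-index medium gives a half-wave phase shift.
Ray reflecting at the bottom interface goes from n = 2.41 toward n = 1.133: no phase shift.
Net: one phase inversion between the two reflected rays.
For strong reflection here: 2 n t = (m + ½) λ.
The fourth-smallest nonzero thickness corresponds to m = 3: t = (m + ½) λ / (2 n) = 3.50 × 532 / (2 × 2.41) = 386 nm.

386 nm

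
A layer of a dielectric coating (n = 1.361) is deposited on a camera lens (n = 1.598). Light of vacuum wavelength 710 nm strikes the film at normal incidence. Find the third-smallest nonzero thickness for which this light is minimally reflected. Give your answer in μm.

Top surface (1.0 → 1.361): reflection off a higher-index medium gives a half-wave phase shift.
Ray reflecting at the bottom interface goes from n = 1.361 toward n = 1.598: a half-wave phase shift.
Zero or two π shifts → no net half-wave offset.
So the condition for destructive reflection is 2 n t = (m + ½) λ.
The third-smallest nonzero thickness corresponds to m = 2: t = (m + ½) λ / (2 n) = 2.50 × 710 / (2 × 1.361) = 652 nm.

0.652 μm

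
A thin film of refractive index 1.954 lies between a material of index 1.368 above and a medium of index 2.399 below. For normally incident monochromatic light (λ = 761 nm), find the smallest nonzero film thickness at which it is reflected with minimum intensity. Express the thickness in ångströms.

974 Å

Ray reflecting at the top interface goes from n = 1.368 toward n = 1.954: a half-wave phase shift.
Bottom surface (1.954 → 2.399): reflection off a higher-index medium gives a half-wave phase shift.
The two reflections carry the same phase change, so no net offset.
For dark reflection here: 2 n t = (m + ½) λ.
Minimum at m = 0: t = λ / (4 n) = 761 / (4 × 1.954) = 97.4 nm.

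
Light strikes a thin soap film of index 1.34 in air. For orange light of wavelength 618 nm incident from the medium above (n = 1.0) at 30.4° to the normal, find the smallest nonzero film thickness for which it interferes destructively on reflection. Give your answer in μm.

0.249 μm

Ray reflecting at the top interface goes from n = 1.0 toward n = 1.34: a half-wave phase shift.
At the lower boundary (n = 1.34 to n = 1.0) the reflected ray undergoes no phase shift.
Net: one phase inversion between the two reflected rays.
So the condition for destructive reflection is 2 n t cos θ_r = m λ.
Snell's law: 1.0 sin 30.4° = 1.34 sin θ_r → sin θ_r = 0.378, cos θ_r = 0.926.
Minimum nonzero at m = 1: t = λ / (2 n cos θ_r) = 618 / (2 × 1.34 × 0.926) = 249 nm.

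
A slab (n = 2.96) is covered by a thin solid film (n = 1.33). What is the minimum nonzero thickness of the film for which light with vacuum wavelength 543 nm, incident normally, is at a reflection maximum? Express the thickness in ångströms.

2041 Å

Top surface (1.0 → 1.33): reflection off a higher-index medium gives a half-wave phase shift.
Bottom surface (1.33 → 2.96): reflection off a higher-index medium gives a half-wave phase shift.
Net: no relative phase inversion (both shifts match).
For bright reflection here: 2 n t = m λ.
Minimum nonzero at m = 1: t = λ / (2 n) = 543 / (2 × 1.33) = 204 nm.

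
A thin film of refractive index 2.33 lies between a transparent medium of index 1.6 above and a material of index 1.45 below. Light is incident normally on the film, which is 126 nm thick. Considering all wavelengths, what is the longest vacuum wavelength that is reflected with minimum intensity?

Top surface (1.6 → 2.33): reflection off a higher-index medium gives a half-wave phase shift.
At the lower boundary (n = 2.33 to n = 1.45) the reflected ray undergoes no phase shift.
Exactly one π shift → a net half-wave offset.
For weak reflection here: 2 n t = m λ.
λ = 2 n t / m. The longest wavelength is m = 1: λ = 2 × 2.33 × 126 / 1.00 = 587 nm.

587 nm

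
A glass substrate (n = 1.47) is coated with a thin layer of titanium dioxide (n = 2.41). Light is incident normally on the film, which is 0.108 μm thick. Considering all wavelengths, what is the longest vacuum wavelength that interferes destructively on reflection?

At the upper boundary (n = 1.0 to n = 2.41) the reflected ray undergoes a half-wave phase shift.
At the lower boundary (n = 2.41 to n = 1.47) the reflected ray undergoes no phase shift.
Net: one phase inversion between the two reflected rays.
For dark reflection here: 2 n t = m λ.
λ = 2 n t / m. The longest wavelength is m = 1: λ = 2 × 2.41 × 108 / 1.00 = 521 nm.

521 nm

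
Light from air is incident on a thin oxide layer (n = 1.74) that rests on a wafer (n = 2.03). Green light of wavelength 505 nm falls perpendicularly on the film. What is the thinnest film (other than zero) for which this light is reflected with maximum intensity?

Top surface (1.0 → 1.74): reflection off a higher-index medium gives a half-wave phase shift.
At the lower boundary (n = 1.74 to n = 2.03) the reflected ray undergoes a half-wave phase shift.
The two reflections carry the same phase change, so no net offset.
With no net inversion, constructive interference in reflection requires 2 n t = m λ.
Minimum nonzero at m = 1: t = λ / (2 n) = 505 / (2 × 1.74) = 145 nm.

145 nm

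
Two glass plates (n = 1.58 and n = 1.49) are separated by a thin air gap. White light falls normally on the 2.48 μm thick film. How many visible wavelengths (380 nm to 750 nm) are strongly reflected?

6

Ray reflecting at the top interface goes from n = 1.58 toward n = 1.0: no phase shift.
Bottom surface (1.0 → 1.49): reflection off a higher-index medium gives a half-wave phase shift.
The two reflections differ by half a wavelength.
For strong reflection here: 2 n t = (m + ½) λ.
λ = 2 n t / (m + ½) = 4960 / (m + ½) nm.
m=6: 763 nm (IR); m=7: 661 nm (visible); m=8: 584 nm (visible); m=9: 522 nm (visible); m=10: 472 nm (visible); m=11: 431 nm (visible); m=12: 397 nm (visible); m=13: 367 nm (UV).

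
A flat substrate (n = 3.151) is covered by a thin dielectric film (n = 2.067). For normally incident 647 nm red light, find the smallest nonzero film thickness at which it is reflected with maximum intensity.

157 nm

Ray reflecting at the top interface goes from n = 1.0 toward n = 2.067: a half-wave phase shift.
Ray reflecting at the bottom interface goes from n = 2.067 toward n = 3.151: a half-wave phase shift.
The two reflections carry the same phase change, so no net offset.
So the condition for constructive reflection is 2 n t = m λ.
Minimum nonzero at m = 1: t = λ / (2 n) = 647 / (2 × 2.067) = 157 nm.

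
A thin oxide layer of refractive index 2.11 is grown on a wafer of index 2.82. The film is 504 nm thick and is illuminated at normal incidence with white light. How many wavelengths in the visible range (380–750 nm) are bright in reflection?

3

Top surface (1.0 → 2.11): reflection off a higher-index medium gives a half-wave phase shift.
At the lower boundary (n = 2.11 to n = 2.82) the reflected ray undergoes a half-wave phase shift.
Net: no relative phase inversion (both shifts match).
With no net inversion, constructive interference in reflection requires 2 n t = m λ.
λ = 2 n t / m = 2127 / m nm.
m=2: 1063 nm (IR); m=3: 709 nm (visible); m=4: 532 nm (visible); m=5: 425 nm (visible); m=6: 354 nm (UV).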